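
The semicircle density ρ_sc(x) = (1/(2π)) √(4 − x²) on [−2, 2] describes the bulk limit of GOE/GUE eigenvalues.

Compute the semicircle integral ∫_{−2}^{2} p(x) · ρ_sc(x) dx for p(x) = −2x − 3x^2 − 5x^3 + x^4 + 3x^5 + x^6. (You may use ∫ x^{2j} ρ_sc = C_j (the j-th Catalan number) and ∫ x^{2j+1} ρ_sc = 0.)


Write p(x) = Σ a_i x^i, split into monomials and integrate each against ρ_sc separately.
Using ∫ x^{2j} ρ_sc = C_j = (1/(j+1)) C(2j, j) (Catalan numbers) and ∫ x^{2j+1} ρ_sc = 0 (odd monomials vanish by symmetry):
  i = 1 (odd): ∫ x^1 ρ_sc = 0 (vanishes)
  i = 2 (even): a_2 · C_{1} = -3 · 1 = -3
  i = 3 (odd): ∫ x^3 ρ_sc = 0 (vanishes)
  i = 4 (even): a_4 · C_{2} = 1 · 2 = 2
  i = 5 (odd): ∫ x^5 ρ_sc = 0 (vanishes)
  i = 6 (even): a_6 · C_{3} = 1 · 5 = 5

Summing the contributions: ∫_{−2}^{2} p(x) ρ_sc(x) dx = (-3) + 2 + 5 = 4.


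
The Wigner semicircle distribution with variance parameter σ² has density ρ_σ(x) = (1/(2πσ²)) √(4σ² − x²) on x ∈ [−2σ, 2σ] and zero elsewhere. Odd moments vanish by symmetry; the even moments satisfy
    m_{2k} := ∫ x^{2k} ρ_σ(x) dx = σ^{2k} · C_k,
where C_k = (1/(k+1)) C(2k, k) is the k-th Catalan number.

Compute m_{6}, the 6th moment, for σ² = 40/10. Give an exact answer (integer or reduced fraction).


By the scaled semicircle moment identity, m_{2k} = σ^{2k} · C_k with k = 3.
C_3 = (1/(k+1)) · C(2k, k) = (1/4) · C(6, 3) = (1/4) · 20 = 5.
σ^{2k} = (σ²)^k = (40/10)^3 = 64.

Therefore m_{6} = σ^{6} · C_3 = 64 · 5 = 320.


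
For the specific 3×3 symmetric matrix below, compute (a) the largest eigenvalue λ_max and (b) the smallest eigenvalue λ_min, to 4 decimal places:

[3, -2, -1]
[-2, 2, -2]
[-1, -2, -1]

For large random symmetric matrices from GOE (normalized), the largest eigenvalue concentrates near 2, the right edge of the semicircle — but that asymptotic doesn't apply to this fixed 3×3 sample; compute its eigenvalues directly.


Since M is real symmetric, all three eigenvalues are real; they are the roots of det(λI − M) = λ³ − (tr M) λ² + s λ − det M, where s is the sum of the principal 2×2 minors.
tr M = 3 + 2 + (-1) = 4.
s = (3·2 − (-2)²) + (3·(-1) − (-1)²) + (2·(-1) − (-2)²) = 2 + (-4) + (-6) = -8.
det M (expand along row 1) = 3·(-6) − (-2)·0 + (-1)·6 = -24.
Characteristic polynomial: λ³ − 4λ² − 8λ + 24 = 0.
Substitute λ = y + (tr M)/3 = y + 1.333333 to remove the quadratic term: y³ + p·y + q = 0 with p = s − (tr M)²/3 = -13.333333 and q = −2(tr M)³/27 + (tr M)·s/3 − det M = 8.592593.
Three real roots ⇒ use the trigonometric (Viète) form: r = 2√(−p/3) = 4.216370, φ = arccos(3q/(p·r)) = arccos(-0.458530) = 2.047137 rad.
y_k = r·cos(φ/3 − 2πk/3) for k = 0, 1, 2 gives y = 3.272218, 0.666667, -3.938885.
λ_k = y_k + 1.333333 gives λ = 4.6056, 2.0000, -2.6056 (check: the sum is 4.0000 = tr M).

Hence λ_max = 4.6056 and λ_min = -2.6056.


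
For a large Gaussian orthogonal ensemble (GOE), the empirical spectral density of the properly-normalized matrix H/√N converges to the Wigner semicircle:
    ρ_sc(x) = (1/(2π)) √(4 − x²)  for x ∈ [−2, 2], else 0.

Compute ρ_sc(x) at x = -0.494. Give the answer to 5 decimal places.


ρ_sc(x) = (1/(2π)) √(4 − x²). With x = -0.494:
  4 − x² = 4 − (-0.494)² = 4 − 0.244036 = 3.755964.
  √(4 − x²) = 1.938031.
  1/(2π) = 0.159155.
  ρ_sc(-0.494) = 0.159155 · 1.938031 = 0.308447.

Rounded to 5 decimal places: ρ_sc(-0.494) ≈ 0.30845.


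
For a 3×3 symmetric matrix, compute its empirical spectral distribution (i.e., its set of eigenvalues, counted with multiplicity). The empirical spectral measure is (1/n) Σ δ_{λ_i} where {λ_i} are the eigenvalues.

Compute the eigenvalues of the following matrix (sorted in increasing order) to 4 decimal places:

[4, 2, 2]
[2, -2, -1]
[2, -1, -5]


Since M is real symmetric, all three eigenvalues are real; they are the roots of det(λI − M) = λ³ − (tr M) λ² + s λ − det M, where s is the sum of the principal 2×2 minors.
tr M = 4 + (-2) + (-5) = -3.
s = (4·(-2) − 2²) + (4·(-5) − 2²) + ((-2)·(-5) − (-1)²) = -12 + (-24) + 9 = -27.
det M (expand along row 1) = 4·9 − 2·(-8) + 2·2 = 56.
Characteristic polynomial: λ³ + 3λ² − 27λ − 56 = 0.
Substitute λ = y + (tr M)/3 = y − 1.000000 to remove the quadratic term: y³ + p·y + q = 0 with p = s − (tr M)²/3 = -30.000000 and q = −2(tr M)³/27 + (tr M)·s/3 − det M = -27.000000.
Three real roots ⇒ use the trigonometric (Viète) form: r = 2√(−p/3) = 6.324555, φ = arccos(3q/(p·r)) = arccos(0.426907) = 1.129726 rad.
y_k = r·cos(φ/3 − 2πk/3) for k = 0, 1, 2 gives y = 5.881390, -0.926511, -4.954879.
λ_k = y_k − 1.000000 gives λ = 4.8814, -1.9265, -5.9549 (check: the sum is -3.0000 = tr M).

Eigenvalues sorted in increasing order: [-5.9549, -1.9265, 4.8814].


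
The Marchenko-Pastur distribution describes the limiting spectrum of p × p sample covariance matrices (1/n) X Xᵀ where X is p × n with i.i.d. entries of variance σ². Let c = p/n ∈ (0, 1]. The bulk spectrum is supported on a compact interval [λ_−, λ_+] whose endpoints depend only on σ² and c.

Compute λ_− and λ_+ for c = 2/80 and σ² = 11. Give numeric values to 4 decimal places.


c = 2/80 = 0.025000; √c = 0.158114.
λ_− = σ² (1 − √c)² = 11 · (1 − 0.158114)² = 11 · (0.841886)² = 7.796495.
λ_+ = σ² (1 + √c)² = 11 · (1 + 0.158114)² = 11 · (1.158114)² = 14.753505.

Rounded to 4 decimal places: λ_− ≈ 7.7965, λ_+ ≈ 14.7535.


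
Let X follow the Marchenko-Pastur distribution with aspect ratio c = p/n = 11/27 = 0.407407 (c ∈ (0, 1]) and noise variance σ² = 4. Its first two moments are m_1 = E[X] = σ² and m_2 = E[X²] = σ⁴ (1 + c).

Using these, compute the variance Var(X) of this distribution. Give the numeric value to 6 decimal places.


m_1 = E[X] = σ² = 4, so m_1² = 16.
m_2 = E[X²] = σ⁴ (1 + c) = 16 · (1 + 0.407407) = 16 · 1.407407 = 22.518519.
(Note m_2 − m_1² simplifies to c · σ⁴ = 0.407407 · 16.)

Var(X) = m_2 − m_1² = 22.518519 − 16 = 6.518519.


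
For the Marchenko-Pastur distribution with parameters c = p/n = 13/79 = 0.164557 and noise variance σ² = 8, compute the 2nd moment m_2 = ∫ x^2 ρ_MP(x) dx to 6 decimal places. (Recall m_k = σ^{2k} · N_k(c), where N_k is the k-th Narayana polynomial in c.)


E[X²] = σ⁴ (1 + c) (second MP moment). With σ² = 8 (so σ⁴ = 64) and c = 13/79 = 0.164557: E[X²] = 64 · (1 + 0.164557) = 64 · 1.164557.

So E[X^2] = 74.531646.


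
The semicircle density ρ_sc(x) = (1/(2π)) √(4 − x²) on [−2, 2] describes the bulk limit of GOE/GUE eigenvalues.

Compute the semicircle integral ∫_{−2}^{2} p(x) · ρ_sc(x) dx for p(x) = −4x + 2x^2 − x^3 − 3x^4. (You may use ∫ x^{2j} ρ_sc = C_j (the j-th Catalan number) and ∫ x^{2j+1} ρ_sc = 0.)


Write p(x) = Σ a_i x^i, split into monomials and integrate each against ρ_sc separately.
Using ∫ x^{2j} ρ_sc = C_j = (1/(j+1)) C(2j, j) (Catalan numbers) and ∫ x^{2j+1} ρ_sc = 0 (odd monomials vanish by symmetry):
  i = 1 (odd): ∫ x^1 ρ_sc = 0 (vanishes)
  i = 2 (even): a_2 · C_{1} = 2 · 1 = 2
  i = 3 (odd): ∫ x^3 ρ_sc = 0 (vanishes)
  i = 4 (even): a_4 · C_{2} = -3 · 2 = -6

Summing the contributions: ∫_{−2}^{2} p(x) ρ_sc(x) dx = 2 + (-6) = -4.


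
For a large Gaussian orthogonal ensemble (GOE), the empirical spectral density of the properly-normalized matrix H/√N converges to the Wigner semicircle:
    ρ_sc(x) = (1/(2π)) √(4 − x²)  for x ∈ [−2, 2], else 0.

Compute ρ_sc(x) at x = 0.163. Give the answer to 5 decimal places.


ρ_sc(x) = (1/(2π)) √(4 − x²). With x = 0.163:
  4 − x² = 4 − (0.163)² = 4 − 0.026569 = 3.973431.
  √(4 − x²) = 1.993347.
  1/(2π) = 0.159155.
  ρ_sc(0.163) = 0.159155 · 1.993347 = 0.317251.

Rounded to 5 decimal places: ρ_sc(0.163) ≈ 0.31725.


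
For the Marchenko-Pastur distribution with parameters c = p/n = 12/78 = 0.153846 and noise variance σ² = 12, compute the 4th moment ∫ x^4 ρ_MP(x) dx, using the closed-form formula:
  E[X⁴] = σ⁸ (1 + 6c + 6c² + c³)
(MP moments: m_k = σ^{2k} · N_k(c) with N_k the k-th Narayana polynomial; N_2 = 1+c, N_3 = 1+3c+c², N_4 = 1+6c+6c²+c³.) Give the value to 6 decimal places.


E[X⁴] = σ⁸ (1 + 6c + 6c² + c³) (fourth MP moment). With σ² = 12 (so σ⁸ = 20736) and c = 12/78 = 0.153846: E[X⁴] = 20736 · (1 + 6·0.153846 + 6·(0.153846)² + (0.153846)³) = 20736 · 2.068730.

So E[X^4] = 42897.187073.


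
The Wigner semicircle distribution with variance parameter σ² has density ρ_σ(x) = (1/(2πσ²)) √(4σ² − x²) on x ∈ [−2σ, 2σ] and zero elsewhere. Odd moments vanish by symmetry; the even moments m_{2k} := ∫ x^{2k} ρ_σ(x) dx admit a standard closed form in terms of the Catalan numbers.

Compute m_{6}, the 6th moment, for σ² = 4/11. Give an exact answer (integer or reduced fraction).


By the scaled semicircle moment identity, m_{2k} = σ^{2k} · C_k with k = 3.
C_3 = (1/(k+1)) · C(2k, k) = (1/4) · C(6, 3) = (1/4) · 20 = 5.
σ^{2k} = (σ²)^k = (4/11)^3 = 64/1331.

Therefore m_{6} = σ^{6} · C_3 = (64/1331) · 5 = 320/1331.


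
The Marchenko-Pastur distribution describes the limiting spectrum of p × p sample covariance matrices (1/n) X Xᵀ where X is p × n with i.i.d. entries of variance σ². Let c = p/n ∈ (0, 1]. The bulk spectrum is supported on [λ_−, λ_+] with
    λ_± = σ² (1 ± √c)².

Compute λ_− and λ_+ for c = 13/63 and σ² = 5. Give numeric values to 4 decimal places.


c = 13/63 = 0.206349; √c = 0.454257.
λ_− = σ² (1 − √c)² = 5 · (1 − 0.454257)² = 5 · (0.545743)² = 1.489178.
λ_+ = σ² (1 + √c)² = 5 · (1 + 0.454257)² = 5 · (1.454257)² = 10.574314.

Rounded to 4 decimal places: λ_− ≈ 1.4892, λ_+ ≈ 10.5743.


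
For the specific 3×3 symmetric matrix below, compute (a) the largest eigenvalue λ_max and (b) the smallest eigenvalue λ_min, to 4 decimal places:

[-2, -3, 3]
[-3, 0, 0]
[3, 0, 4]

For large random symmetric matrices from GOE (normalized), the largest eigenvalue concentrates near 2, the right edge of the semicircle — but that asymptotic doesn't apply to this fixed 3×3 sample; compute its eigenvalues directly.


Since M is real symmetric, all three eigenvalues are real; they are the roots of det(λI − M) = λ³ − (tr M) λ² + s λ − det M, where s is the sum of the principal 2×2 minors.
tr M = -2 + 0 + 4 = 2.
s = ((-2)·0 − (-3)²) + ((-2)·4 − 3²) + (0·4 − 0²) = -9 + (-17) + 0 = -26.
det M (expand along row 1) = (-2)·0 − (-3)·(-12) + 3·0 = -36.
Characteristic polynomial: λ³ − 2λ² − 26λ + 36 = 0.
Substitute λ = y + (tr M)/3 = y + 0.666667 to remove the quadratic term: y³ + p·y + q = 0 with p = s − (tr M)²/3 = -27.333333 and q = −2(tr M)³/27 + (tr M)·s/3 − det M = 18.074074.
Three real roots ⇒ use the trigonometric (Viète) form: r = 2√(−p/3) = 6.036923, φ = arccos(3q/(p·r)) = arccos(-0.328601) = 1.905618 rad.
y_k = r·cos(φ/3 − 2πk/3) for k = 0, 1, 2 gives y = 4.859418, 0.672367, -5.531785.
λ_k = y_k + 0.666667 gives λ = 5.5261, 1.3390, -4.8651 (check: the sum is 2.0000 = tr M).

Hence λ_max = 5.5261 and λ_min = -4.8651.


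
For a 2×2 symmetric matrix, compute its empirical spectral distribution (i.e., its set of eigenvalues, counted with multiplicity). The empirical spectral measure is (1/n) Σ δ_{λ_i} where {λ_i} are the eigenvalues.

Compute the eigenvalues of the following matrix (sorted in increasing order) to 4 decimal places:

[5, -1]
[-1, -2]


Since M is real symmetric, both eigenvalues are real; they are the roots of det(λI − M) = λ² − (tr M) λ + det M.
tr M = 5 + (-2) = 3.
det M = 5·(-2) − (-1)² = -10 − 1 = -11.
Characteristic polynomial: λ² − 3λ − 11 = 0.
Discriminant Δ = (tr M)² − 4·det M = 9 − (-44) = 53; √Δ = 7.280110.
λ = (tr M ± √Δ)/2 = (3 ± 7.280110)/2, giving (tr M − √Δ)/2 = -2.1401 and (tr M + √Δ)/2 = 5.1401.

Eigenvalues sorted in increasing order: [-2.1401, 5.1401].


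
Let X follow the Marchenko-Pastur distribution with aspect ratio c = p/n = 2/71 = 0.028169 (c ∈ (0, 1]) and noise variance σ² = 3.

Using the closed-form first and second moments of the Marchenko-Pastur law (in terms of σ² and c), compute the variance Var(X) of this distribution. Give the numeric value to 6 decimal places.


Recall the MP moments m_1 = E[X] = σ² and m_2 = E[X²] = σ⁴ (1 + c).
m_1 = E[X] = σ² = 3, so m_1² = 9.
m_2 = E[X²] = σ⁴ (1 + c) = 9 · (1 + 0.028169) = 9 · 1.028169 = 9.253521.
(Note m_2 − m_1² simplifies to c · σ⁴ = 0.028169 · 9.)

Var(X) = m_2 − m_1² = 9.253521 − 9 = 0.253521.


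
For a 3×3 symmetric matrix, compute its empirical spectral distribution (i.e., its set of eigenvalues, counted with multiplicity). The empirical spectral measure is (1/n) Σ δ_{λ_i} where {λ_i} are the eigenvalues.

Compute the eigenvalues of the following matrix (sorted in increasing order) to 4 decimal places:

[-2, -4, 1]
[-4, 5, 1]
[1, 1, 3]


Since M is real symmetric, all three eigenvalues are real; they are the roots of det(λI − M) = λ³ − (tr M) λ² + s λ − det M, where s is the sum of the principal 2×2 minors.
tr M = -2 + 5 + 3 = 6.
s = ((-2)·5 − (-4)²) + ((-2)·3 − 1²) + (5·3 − 1²) = -26 + (-7) + 14 = -19.
det M (expand along row 1) = (-2)·14 − (-4)·(-13) + 1·(-9) = -89.
Characteristic polynomial: λ³ − 6λ² − 19λ + 89 = 0.
Substitute λ = y + (tr M)/3 = y + 2.000000 to remove the quadratic term: y³ + p·y + q = 0 with p = s − (tr M)²/3 = -31.000000 and q = −2(tr M)³/27 + (tr M)·s/3 − det M = 35.000000.
Three real roots ⇒ use the trigonometric (Viète) form: r = 2√(−p/3) = 6.429101, φ = arccos(3q/(p·r)) = arccos(-0.526838) = 2.125673 rad.
y_k = r·cos(φ/3 − 2πk/3) for k = 0, 1, 2 gives y = 4.881624, 1.182351, -6.063975.
λ_k = y_k + 2.000000 gives λ = 6.8816, 3.1824, -4.0640 (check: the sum is 6.0000 = tr M).

Eigenvalues sorted in increasing order: [-4.0640, 3.1824, 6.8816].


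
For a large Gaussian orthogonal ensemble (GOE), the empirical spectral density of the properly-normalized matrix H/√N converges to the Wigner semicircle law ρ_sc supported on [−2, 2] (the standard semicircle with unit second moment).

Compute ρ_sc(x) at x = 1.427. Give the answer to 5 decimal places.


ρ_sc(x) = (1/(2π)) √(4 − x²). With x = 1.427:
  4 − x² = 4 − (1.427)² = 4 − 2.036329 = 1.963671.
  √(4 − x²) = 1.401310.
  1/(2π) = 0.159155.
  ρ_sc(1.427) = 0.159155 · 1.401310 = 0.223025.

Rounded to 5 decimal places: ρ_sc(1.427) ≈ 0.22303.


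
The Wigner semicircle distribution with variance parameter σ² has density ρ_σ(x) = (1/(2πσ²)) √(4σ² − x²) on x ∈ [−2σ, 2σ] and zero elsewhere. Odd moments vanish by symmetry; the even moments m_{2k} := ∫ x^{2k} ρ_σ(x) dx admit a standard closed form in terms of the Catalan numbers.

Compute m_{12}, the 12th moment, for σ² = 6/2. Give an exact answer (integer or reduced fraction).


By the scaled semicircle moment identity, m_{2k} = σ^{2k} · C_k with k = 6.
C_6 = (1/(k+1)) · C(2k, k) = (1/7) · C(12, 6) = (1/7) · 924 = 132.
σ^{2k} = (σ²)^k = (6/2)^6 = 729.

Therefore m_{12} = σ^{12} · C_6 = 729 · 132 = 96228.


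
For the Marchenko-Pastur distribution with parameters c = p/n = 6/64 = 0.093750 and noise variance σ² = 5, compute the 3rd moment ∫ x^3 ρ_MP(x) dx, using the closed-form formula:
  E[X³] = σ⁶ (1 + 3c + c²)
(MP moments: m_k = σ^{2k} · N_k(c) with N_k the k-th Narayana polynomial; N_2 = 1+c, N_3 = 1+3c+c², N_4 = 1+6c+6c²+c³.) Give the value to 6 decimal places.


E[X³] = σ⁶ (1 + 3c + c²) (third MP moment). With σ² = 5 (so σ⁶ = 125) and c = 6/64 = 0.093750: E[X³] = 125 · (1 + 3·0.093750 + (0.093750)²) = 125 · 1.290039.

So E[X^3] = 161.254883.


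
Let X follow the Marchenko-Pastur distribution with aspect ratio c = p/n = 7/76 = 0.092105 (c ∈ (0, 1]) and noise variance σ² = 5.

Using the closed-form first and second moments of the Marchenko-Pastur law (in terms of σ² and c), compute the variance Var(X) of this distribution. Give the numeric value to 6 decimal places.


Recall the MP moments m_1 = E[X] = σ² and m_2 = E[X²] = σ⁴ (1 + c).
m_1 = E[X] = σ² = 5, so m_1² = 25.
m_2 = E[X²] = σ⁴ (1 + c) = 25 · (1 + 0.092105) = 25 · 1.092105 = 27.302632.
(Note m_2 − m_1² simplifies to c · σ⁴ = 0.092105 · 25.)

Var(X) = m_2 − m_1² = 27.302632 − 25 = 2.302632.


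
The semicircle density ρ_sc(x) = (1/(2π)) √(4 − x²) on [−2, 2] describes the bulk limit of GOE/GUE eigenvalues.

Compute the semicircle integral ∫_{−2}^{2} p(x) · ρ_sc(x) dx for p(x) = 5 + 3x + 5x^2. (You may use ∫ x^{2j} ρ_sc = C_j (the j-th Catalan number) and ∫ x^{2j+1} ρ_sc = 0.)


Write p(x) = Σ a_i x^i, split into monomials and integrate each against ρ_sc separately.
Using ∫ x^{2j} ρ_sc = C_j = (1/(j+1)) C(2j, j) (Catalan numbers) and ∫ x^{2j+1} ρ_sc = 0 (odd monomials vanish by symmetry):
  i = 0 (even): a_0 · C_{0} = 5 · 1 = 5
  i = 1 (odd): ∫ x^1 ρ_sc = 0 (vanishes)
  i = 2 (even): a_2 · C_{1} = 5 · 1 = 5

Summing the contributions: ∫_{−2}^{2} p(x) ρ_sc(x) dx = 5 + 5 = 10.


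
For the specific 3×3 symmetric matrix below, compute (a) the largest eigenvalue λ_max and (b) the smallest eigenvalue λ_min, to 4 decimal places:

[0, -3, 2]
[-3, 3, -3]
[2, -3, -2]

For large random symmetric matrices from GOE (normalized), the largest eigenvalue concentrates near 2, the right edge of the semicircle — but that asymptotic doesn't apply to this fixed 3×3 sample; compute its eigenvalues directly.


Since M is real symmetric, all three eigenvalues are real; they are the roots of det(λI − M) = λ³ − (tr M) λ² + s λ − det M, where s is the sum of the principal 2×2 minors.
tr M = 0 + 3 + (-2) = 1.
s = (0·3 − (-3)²) + (0·(-2) − 2²) + (3·(-2) − (-3)²) = -9 + (-4) + (-15) = -28.
det M (expand along row 1) = 0·(-15) − (-3)·12 + 2·3 = 42.
Characteristic polynomial: λ³ − λ² − 28λ − 42 = 0.
Substitute λ = y + (tr M)/3 = y + 0.333333 to remove the quadratic term: y³ + p·y + q = 0 with p = s − (tr M)²/3 = -28.333333 and q = −2(tr M)³/27 + (tr M)·s/3 − det M = -51.407407.
Three real roots ⇒ use the trigonometric (Viète) form: r = 2√(−p/3) = 6.146363, φ = arccos(3q/(p·r)) = arccos(0.885587) = 0.483041 rad.
y_k = r·cos(φ/3 − 2πk/3) for k = 0, 1, 2 gives y = 6.066862, -2.180069, -3.886792.
λ_k = y_k + 0.333333 gives λ = 6.4002, -1.8467, -3.5535 (check: the sum is 1.0000 = tr M).

Hence λ_max = 6.4002 and λ_min = -3.5535.


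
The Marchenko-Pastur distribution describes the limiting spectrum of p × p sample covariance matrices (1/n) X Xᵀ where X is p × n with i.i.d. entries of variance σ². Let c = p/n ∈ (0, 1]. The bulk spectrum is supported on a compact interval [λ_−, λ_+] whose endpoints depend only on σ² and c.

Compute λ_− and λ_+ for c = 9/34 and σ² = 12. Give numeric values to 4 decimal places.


c = 9/34 = 0.264706; √c = 0.514496.
λ_− = σ² (1 − √c)² = 12 · (1 − 0.514496)² = 12 · (0.485504)² = 2.828572.
λ_+ = σ² (1 + √c)² = 12 · (1 + 0.514496)² = 12 · (1.514496)² = 27.524369.

Rounded to 4 decimal places: λ_− ≈ 2.8286, λ_+ ≈ 27.5244.


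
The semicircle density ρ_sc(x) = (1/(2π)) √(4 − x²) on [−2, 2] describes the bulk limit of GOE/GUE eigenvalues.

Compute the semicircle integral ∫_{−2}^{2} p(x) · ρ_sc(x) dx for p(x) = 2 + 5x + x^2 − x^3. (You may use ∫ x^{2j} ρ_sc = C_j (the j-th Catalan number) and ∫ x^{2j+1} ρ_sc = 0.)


Write p(x) = Σ a_i x^i, split into monomials and integrate each against ρ_sc separately.
Using ∫ x^{2j} ρ_sc = C_j = (1/(j+1)) C(2j, j) (Catalan numbers) and ∫ x^{2j+1} ρ_sc = 0 (odd monomials vanish by symmetry):
  i = 0 (even): a_0 · C_{0} = 2 · 1 = 2
  i = 1 (odd): ∫ x^1 ρ_sc = 0 (vanishes)
  i = 2 (even): a_2 · C_{1} = 1 · 1 = 1
  i = 3 (odd): ∫ x^3 ρ_sc = 0 (vanishes)

Summing the contributions: ∫_{−2}^{2} p(x) ρ_sc(x) dx = 2 + 1 = 3.


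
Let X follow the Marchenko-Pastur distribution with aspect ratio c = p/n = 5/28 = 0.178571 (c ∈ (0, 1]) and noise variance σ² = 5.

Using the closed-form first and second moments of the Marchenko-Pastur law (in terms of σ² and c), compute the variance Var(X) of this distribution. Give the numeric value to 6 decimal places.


Recall the MP moments m_1 = E[X] = σ² and m_2 = E[X²] = σ⁴ (1 + c).
m_1 = E[X] = σ² = 5, so m_1² = 25.
m_2 = E[X²] = σ⁴ (1 + c) = 25 · (1 + 0.178571) = 25 · 1.178571 = 29.464286.
(Note m_2 − m_1² simplifies to c · σ⁴ = 0.178571 · 25.)

Var(X) = m_2 − m_1² = 29.464286 − 25 = 4.464286.


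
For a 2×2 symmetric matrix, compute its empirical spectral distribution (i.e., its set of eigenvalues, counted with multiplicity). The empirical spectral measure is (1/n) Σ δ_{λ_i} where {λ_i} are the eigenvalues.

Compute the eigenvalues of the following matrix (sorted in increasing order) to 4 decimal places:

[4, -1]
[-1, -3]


Since M is real symmetric, both eigenvalues are real; they are the roots of det(λI − M) = λ² − (tr M) λ + det M.
tr M = 4 + (-3) = 1.
det M = 4·(-3) − (-1)² = -12 − 1 = -13.
Characteristic polynomial: λ² − λ − 13 = 0.
Discriminant Δ = (tr M)² − 4·det M = 1 − (-52) = 53; √Δ = 7.280110.
λ = (tr M ± √Δ)/2 = (1 ± 7.280110)/2, giving (tr M − √Δ)/2 = -3.1401 and (tr M + √Δ)/2 = 4.1401.

Eigenvalues sorted in increasing order: [-3.1401, 4.1401].


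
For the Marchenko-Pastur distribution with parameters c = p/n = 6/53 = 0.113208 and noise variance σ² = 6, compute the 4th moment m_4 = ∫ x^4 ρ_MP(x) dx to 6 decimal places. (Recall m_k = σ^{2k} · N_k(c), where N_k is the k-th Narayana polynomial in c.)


E[X⁴] = σ⁸ (1 + 6c + 6c² + c³) (fourth MP moment). With σ² = 6 (so σ⁸ = 1296) and c = 6/53 = 0.113208: E[X⁴] = 1296 · (1 + 6·0.113208 + 6·(0.113208)² + (0.113208)³) = 1296 · 1.757592.

So E[X^4] = 2277.839021.


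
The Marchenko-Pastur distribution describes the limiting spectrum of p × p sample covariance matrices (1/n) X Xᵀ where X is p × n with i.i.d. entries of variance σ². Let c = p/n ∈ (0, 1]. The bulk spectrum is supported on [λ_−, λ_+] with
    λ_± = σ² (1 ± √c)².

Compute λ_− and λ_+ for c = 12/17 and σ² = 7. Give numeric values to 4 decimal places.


c = 12/17 = 0.705882; √c = 0.840168.
λ_− = σ² (1 − √c)² = 7 · (1 − 0.840168)² = 7 · (0.159832)² = 0.178824.
λ_+ = σ² (1 + √c)² = 7 · (1 + 0.840168)² = 7 · (1.840168)² = 23.703529.

Rounded to 4 decimal places: λ_− ≈ 0.1788, λ_+ ≈ 23.7035.


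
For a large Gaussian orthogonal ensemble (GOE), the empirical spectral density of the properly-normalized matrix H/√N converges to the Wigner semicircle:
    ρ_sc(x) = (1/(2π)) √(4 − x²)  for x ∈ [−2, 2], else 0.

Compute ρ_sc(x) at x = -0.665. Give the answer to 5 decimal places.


ρ_sc(x) = (1/(2π)) √(4 − x²). With x = -0.665:
  4 − x² = 4 − (-0.665)² = 4 − 0.442225 = 3.557775.
  √(4 − x²) = 1.886207.
  1/(2π) = 0.159155.
  ρ_sc(-0.665) = 0.159155 · 1.886207 = 0.300199.

Rounded to 5 decimal places: ρ_sc(-0.665) ≈ 0.30020.


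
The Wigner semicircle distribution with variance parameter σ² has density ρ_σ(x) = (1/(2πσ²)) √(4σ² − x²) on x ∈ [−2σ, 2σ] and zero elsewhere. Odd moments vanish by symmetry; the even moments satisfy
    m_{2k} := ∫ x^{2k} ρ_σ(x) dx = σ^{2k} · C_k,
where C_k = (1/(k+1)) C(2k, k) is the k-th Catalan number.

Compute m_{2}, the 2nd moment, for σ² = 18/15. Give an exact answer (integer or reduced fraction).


By the scaled semicircle moment identity, m_{2k} = σ^{2k} · C_k with k = 1.
C_1 = (1/(k+1)) · C(2k, k) = (1/2) · C(2, 1) = (1/2) · 2 = 1.
σ^{2k} = (σ²)^k = (18/15)^1 = 6/5.

Therefore m_{2} = σ^{2} · C_1 = (6/5) · 1 = 6/5.


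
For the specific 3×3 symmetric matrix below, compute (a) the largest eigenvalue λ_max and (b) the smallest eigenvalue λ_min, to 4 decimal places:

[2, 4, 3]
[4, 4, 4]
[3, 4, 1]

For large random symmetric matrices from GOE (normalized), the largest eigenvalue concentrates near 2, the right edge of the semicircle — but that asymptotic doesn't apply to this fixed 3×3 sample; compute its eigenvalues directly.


Since M is real symmetric, all three eigenvalues are real; they are the roots of det(λI − M) = λ³ − (tr M) λ² + s λ − det M, where s is the sum of the principal 2×2 minors.
tr M = 2 + 4 + 1 = 7.
s = (2·4 − 4²) + (2·1 − 3²) + (4·1 − 4²) = -8 + (-7) + (-12) = -27.
det M (expand along row 1) = 2·(-12) − 4·(-8) + 3·4 = 20.
Characteristic polynomial: λ³ − 7λ² − 27λ − 20 = 0.
Substitute λ = y + (tr M)/3 = y + 2.333333 to remove the quadratic term: y³ + p·y + q = 0 with p = s − (tr M)²/3 = -43.333333 and q = −2(tr M)³/27 + (tr M)·s/3 − det M = -108.407407.
Three real roots ⇒ use the trigonometric (Viète) form: r = 2√(−p/3) = 7.601170, φ = arccos(3q/(p·r)) = arccos(0.987365) = 0.159134 rad.
y_k = r·cos(φ/3 − 2πk/3) for k = 0, 1, 2 gives y = 7.590478, -3.446221, -4.144257.
λ_k = y_k + 2.333333 gives λ = 9.9238, -1.1129, -1.8109 (check: the sum is 7.0000 = tr M).

Hence λ_max = 9.9238 and λ_min = -1.8109.


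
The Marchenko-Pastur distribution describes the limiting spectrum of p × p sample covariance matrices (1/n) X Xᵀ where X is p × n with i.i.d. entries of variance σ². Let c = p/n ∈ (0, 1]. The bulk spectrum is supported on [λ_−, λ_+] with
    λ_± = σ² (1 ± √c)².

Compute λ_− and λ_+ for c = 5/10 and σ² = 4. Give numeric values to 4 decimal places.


c = 5/10 = 0.500000; √c = 0.707107.
λ_− = σ² (1 − √c)² = 4 · (1 − 0.707107)² = 4 · (0.292893)² = 0.343146.
λ_+ = σ² (1 + √c)² = 4 · (1 + 0.707107)² = 4 · (1.707107)² = 11.656854.

Rounded to 4 decimal places: λ_− ≈ 0.3431, λ_+ ≈ 11.6569.


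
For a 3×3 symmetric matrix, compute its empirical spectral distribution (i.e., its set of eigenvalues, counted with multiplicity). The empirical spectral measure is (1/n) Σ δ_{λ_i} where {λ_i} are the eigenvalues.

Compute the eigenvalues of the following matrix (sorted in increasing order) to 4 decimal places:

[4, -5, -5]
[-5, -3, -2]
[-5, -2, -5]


Since M is real symmetric, all three eigenvalues are real; they are the roots of det(λI − M) = λ³ − (tr M) λ² + s λ − det M, where s is the sum of the principal 2×2 minors.
tr M = 4 + (-3) + (-5) = -4.
s = (4·(-3) − (-5)²) + (4·(-5) − (-5)²) + ((-3)·(-5) − (-2)²) = -37 + (-45) + 11 = -71.
det M (expand along row 1) = 4·11 − (-5)·15 + (-5)·(-5) = 144.
Characteristic polynomial: λ³ + 4λ² − 71λ − 144 = 0.
Substitute λ = y + (tr M)/3 = y − 1.333333 to remove the quadratic term: y³ + p·y + q = 0 with p = s − (tr M)²/3 = -76.333333 and q = −2(tr M)³/27 + (tr M)·s/3 − det M = -44.592593.
Three real roots ⇒ use the trigonometric (Viète) form: r = 2√(−p/3) = 10.088497, φ = arccos(3q/(p·r)) = arccos(0.173717) = 1.396193 rad.
y_k = r·cos(φ/3 − 2πk/3) for k = 0, 1, 2 gives y = 9.015517, -0.586830, -8.428687.
λ_k = y_k − 1.333333 gives λ = 7.6822, -1.9202, -9.7620 (check: the sum is -4.0000 = tr M).

Eigenvalues sorted in increasing order: [-9.7620, -1.9202, 7.6822].


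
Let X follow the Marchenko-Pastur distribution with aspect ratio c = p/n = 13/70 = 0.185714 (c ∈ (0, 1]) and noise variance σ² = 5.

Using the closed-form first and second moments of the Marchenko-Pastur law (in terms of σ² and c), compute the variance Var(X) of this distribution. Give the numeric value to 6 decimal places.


Recall the MP moments m_1 = E[X] = σ² and m_2 = E[X²] = σ⁴ (1 + c).
m_1 = E[X] = σ² = 5, so m_1² = 25.
m_2 = E[X²] = σ⁴ (1 + c) = 25 · (1 + 0.185714) = 25 · 1.185714 = 29.642857.
(Note m_2 − m_1² simplifies to c · σ⁴ = 0.185714 · 25.)

Var(X) = m_2 − m_1² = 29.642857 − 25 = 4.642857.


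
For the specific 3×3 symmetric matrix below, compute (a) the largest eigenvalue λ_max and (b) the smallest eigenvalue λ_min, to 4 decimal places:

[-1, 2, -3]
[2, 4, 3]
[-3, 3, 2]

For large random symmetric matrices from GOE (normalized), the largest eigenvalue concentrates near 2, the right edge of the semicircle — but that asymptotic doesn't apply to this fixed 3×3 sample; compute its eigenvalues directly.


Since M is real symmetric, all three eigenvalues are real; they are the roots of det(λI − M) = λ³ − (tr M) λ² + s λ − det M, where s is the sum of the principal 2×2 minors.
tr M = -1 + 4 + 2 = 5.
s = ((-1)·4 − 2²) + ((-1)·2 − (-3)²) + (4·2 − 3²) = -8 + (-11) + (-1) = -20.
det M (expand along row 1) = (-1)·(-1) − 2·13 + (-3)·18 = -79.
Characteristic polynomial: λ³ − 5λ² − 20λ + 79 = 0.
Substitute λ = y + (tr M)/3 = y + 1.666667 to remove the quadratic term: y³ + p·y + q = 0 with p = s − (tr M)²/3 = -28.333333 and q = −2(tr M)³/27 + (tr M)·s/3 − det M = 36.407407.
Three real roots ⇒ use the trigonometric (Viète) form: r = 2√(−p/3) = 6.146363, φ = arccos(3q/(p·r)) = arccos(-0.627184) = 2.248729 rad.
y_k = r·cos(φ/3 − 2πk/3) for k = 0, 1, 2 gives y = 4.499000, 1.377149, -5.876149.
λ_k = y_k + 1.666667 gives λ = 6.1657, 3.0438, -4.2095 (check: the sum is 5.0000 = tr M).

Hence λ_max = 6.1657 and λ_min = -4.2095.


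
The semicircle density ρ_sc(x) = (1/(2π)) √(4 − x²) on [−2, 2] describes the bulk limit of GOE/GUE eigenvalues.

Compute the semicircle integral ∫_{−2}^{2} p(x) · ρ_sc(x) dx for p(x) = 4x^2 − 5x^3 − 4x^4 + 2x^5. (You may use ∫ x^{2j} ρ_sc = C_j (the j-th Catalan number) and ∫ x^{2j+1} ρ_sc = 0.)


Write p(x) = Σ a_i x^i, split into monomials and integrate each against ρ_sc separately.
Using ∫ x^{2j} ρ_sc = C_j = (1/(j+1)) C(2j, j) (Catalan numbers) and ∫ x^{2j+1} ρ_sc = 0 (odd monomials vanish by symmetry):
  i = 2 (even): a_2 · C_{1} = 4 · 1 = 4
  i = 3 (odd): ∫ x^3 ρ_sc = 0 (vanishes)
  i = 4 (even): a_4 · C_{2} = -4 · 2 = -8
  i = 5 (odd): ∫ x^5 ρ_sc = 0 (vanishes)

Summing the contributions: ∫_{−2}^{2} p(x) ρ_sc(x) dx = 4 + (-8) = -4.


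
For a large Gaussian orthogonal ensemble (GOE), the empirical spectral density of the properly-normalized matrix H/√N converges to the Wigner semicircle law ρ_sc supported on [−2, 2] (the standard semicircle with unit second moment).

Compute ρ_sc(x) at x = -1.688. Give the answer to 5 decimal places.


ρ_sc(x) = (1/(2π)) √(4 − x²). With x = -1.688:
  4 − x² = 4 − (-1.688)² = 4 − 2.849344 = 1.150656.
  √(4 − x²) = 1.072686.
  1/(2π) = 0.159155.
  ρ_sc(-1.688) = 0.159155 · 1.072686 = 0.170723.

Rounded to 5 decimal places: ρ_sc(-1.688) ≈ 0.17072.


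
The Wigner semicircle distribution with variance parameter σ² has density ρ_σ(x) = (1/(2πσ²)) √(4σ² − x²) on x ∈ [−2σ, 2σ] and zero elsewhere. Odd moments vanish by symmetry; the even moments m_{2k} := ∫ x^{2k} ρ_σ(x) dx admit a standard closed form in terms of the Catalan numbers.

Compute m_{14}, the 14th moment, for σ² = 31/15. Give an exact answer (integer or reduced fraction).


By the scaled semicircle moment identity, m_{2k} = σ^{2k} · C_k with k = 7.
C_7 = (1/(k+1)) · C(2k, k) = (1/8) · C(14, 7) = (1/8) · 3432 = 429.
σ^{2k} = (σ²)^k = (31/15)^7 = 27512614111/170859375.

Therefore m_{14} = σ^{14} · C_7 = (27512614111/170859375) · 429 = 3934303817873/56953125.


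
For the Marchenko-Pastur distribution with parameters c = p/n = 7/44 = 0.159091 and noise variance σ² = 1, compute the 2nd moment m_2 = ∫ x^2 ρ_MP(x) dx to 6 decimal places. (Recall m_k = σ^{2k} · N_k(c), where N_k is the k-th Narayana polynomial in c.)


E[X²] = σ⁴ (1 + c) (second MP moment). With σ² = 1 (so σ⁴ = 1) and c = 7/44 = 0.159091: E[X²] = 1 · (1 + 0.159091) = 1 · 1.159091.

So E[X^2] = 1.159091.


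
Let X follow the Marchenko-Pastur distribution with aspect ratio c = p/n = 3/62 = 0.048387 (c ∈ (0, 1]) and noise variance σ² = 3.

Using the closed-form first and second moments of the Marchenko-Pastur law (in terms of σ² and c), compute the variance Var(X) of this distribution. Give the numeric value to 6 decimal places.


Recall the MP moments m_1 = E[X] = σ² and m_2 = E[X²] = σ⁴ (1 + c).
m_1 = E[X] = σ² = 3, so m_1² = 9.
m_2 = E[X²] = σ⁴ (1 + c) = 9 · (1 + 0.048387) = 9 · 1.048387 = 9.435484.
(Note m_2 − m_1² simplifies to c · σ⁴ = 0.048387 · 9.)

Var(X) = m_2 − m_1² = 9.435484 − 9 = 0.435484.


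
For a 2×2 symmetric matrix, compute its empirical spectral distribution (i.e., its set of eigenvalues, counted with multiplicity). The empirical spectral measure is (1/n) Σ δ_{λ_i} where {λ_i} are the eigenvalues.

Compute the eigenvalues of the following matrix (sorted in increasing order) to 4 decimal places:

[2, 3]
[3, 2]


Since M is real symmetric, both eigenvalues are real; they are the roots of det(λI − M) = λ² − (tr M) λ + det M.
tr M = 2 + 2 = 4.
det M = 2·2 − 3² = 4 − 9 = -5.
Characteristic polynomial: λ² − 4λ − 5 = 0.
Discriminant Δ = (tr M)² − 4·det M = 16 − (-20) = 36; √Δ = 6.000000.
λ = (tr M ± √Δ)/2 = (4 ± 6.000000)/2, giving (tr M − √Δ)/2 = -1.0000 and (tr M + √Δ)/2 = 5.0000.

Eigenvalues sorted in increasing order: [-1.0000, 5.0000].


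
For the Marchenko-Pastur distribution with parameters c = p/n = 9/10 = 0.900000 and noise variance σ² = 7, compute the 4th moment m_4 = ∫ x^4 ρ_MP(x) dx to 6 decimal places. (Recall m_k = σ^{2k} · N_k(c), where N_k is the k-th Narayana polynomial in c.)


E[X⁴] = σ⁸ (1 + 6c + 6c² + c³) (fourth MP moment). With σ² = 7 (so σ⁸ = 2401) and c = 9/10 = 0.900000: E[X⁴] = 2401 · (1 + 6·0.900000 + 6·(0.900000)² + (0.900000)³) = 2401 · 11.989000.

So E[X^4] = 28785.589000.


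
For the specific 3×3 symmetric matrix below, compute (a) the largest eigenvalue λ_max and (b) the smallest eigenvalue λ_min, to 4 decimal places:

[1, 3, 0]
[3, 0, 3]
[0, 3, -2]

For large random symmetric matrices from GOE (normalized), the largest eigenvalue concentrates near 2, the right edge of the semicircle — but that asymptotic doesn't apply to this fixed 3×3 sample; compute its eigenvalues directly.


Since M is real symmetric, all three eigenvalues are real; they are the roots of det(λI − M) = λ³ − (tr M) λ² + s λ − det M, where s is the sum of the principal 2×2 minors.
tr M = 1 + 0 + (-2) = -1.
s = (1·0 − 3²) + (1·(-2) − 0²) + (0·(-2) − 3²) = -9 + (-2) + (-9) = -20.
det M (expand along row 1) = 1·(-9) − 3·(-6) + 0·9 = 9.
Characteristic polynomial: λ³ + λ² − 20λ − 9 = 0.
Substitute λ = y + (tr M)/3 = y − 0.333333 to remove the quadratic term: y³ + p·y + q = 0 with p = s − (tr M)²/3 = -20.333333 and q = −2(tr M)³/27 + (tr M)·s/3 − det M = -2.259259.
Three real roots ⇒ use the trigonometric (Viète) form: r = 2√(−p/3) = 5.206833, φ = arccos(3q/(p·r)) = arccos(0.064018) = 1.506734 rad.
y_k = r·cos(φ/3 − 2πk/3) for k = 0, 1, 2 gives y = 4.563811, -0.111179, -4.452632.
λ_k = y_k − 0.333333 gives λ = 4.2305, -0.4445, -4.7860 (check: the sum is -1.0000 = tr M).

Hence λ_max = 4.2305 and λ_min = -4.7860.


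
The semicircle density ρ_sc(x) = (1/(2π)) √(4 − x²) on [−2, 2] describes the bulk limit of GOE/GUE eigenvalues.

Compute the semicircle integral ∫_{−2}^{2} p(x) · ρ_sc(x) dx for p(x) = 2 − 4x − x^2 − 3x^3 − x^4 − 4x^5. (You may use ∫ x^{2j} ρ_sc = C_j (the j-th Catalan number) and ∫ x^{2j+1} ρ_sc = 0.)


Write p(x) = Σ a_i x^i, split into monomials and integrate each against ρ_sc separately.
Using ∫ x^{2j} ρ_sc = C_j = (1/(j+1)) C(2j, j) (Catalan numbers) and ∫ x^{2j+1} ρ_sc = 0 (odd monomials vanish by symmetry):
  i = 0 (even): a_0 · C_{0} = 2 · 1 = 2
  i = 1 (odd): ∫ x^1 ρ_sc = 0 (vanishes)
  i = 2 (even): a_2 · C_{1} = -1 · 1 = -1
  i = 3 (odd): ∫ x^3 ρ_sc = 0 (vanishes)
  i = 4 (even): a_4 · C_{2} = -1 · 2 = -2
  i = 5 (odd): ∫ x^5 ρ_sc = 0 (vanishes)

Summing the contributions: ∫_{−2}^{2} p(x) ρ_sc(x) dx = 2 + (-1) + (-2) = -1.


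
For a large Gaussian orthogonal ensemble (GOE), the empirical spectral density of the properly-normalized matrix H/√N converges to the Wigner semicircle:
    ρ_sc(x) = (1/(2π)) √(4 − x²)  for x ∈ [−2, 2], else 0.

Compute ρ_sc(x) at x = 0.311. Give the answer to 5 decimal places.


ρ_sc(x) = (1/(2π)) √(4 − x²). With x = 0.311:
  4 − x² = 4 − (0.311)² = 4 − 0.096721 = 3.903279.
  √(4 − x²) = 1.975672.
  1/(2π) = 0.159155.
  ρ_sc(0.311) = 0.159155 · 1.975672 = 0.314438.

Rounded to 5 decimal places: ρ_sc(0.311) ≈ 0.31444.


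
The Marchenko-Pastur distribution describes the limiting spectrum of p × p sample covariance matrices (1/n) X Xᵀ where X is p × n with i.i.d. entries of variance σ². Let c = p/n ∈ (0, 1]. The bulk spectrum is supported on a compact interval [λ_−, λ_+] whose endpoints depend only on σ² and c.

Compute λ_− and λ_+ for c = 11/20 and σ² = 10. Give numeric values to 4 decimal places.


c = 11/20 = 0.550000; √c = 0.741620.
λ_− = σ² (1 − √c)² = 10 · (1 − 0.741620)² = 10 · (0.258380)² = 0.667603.
λ_+ = σ² (1 + √c)² = 10 · (1 + 0.741620)² = 10 · (1.741620)² = 30.332397.

Rounded to 4 decimal places: λ_− ≈ 0.6676, λ_+ ≈ 30.3324.


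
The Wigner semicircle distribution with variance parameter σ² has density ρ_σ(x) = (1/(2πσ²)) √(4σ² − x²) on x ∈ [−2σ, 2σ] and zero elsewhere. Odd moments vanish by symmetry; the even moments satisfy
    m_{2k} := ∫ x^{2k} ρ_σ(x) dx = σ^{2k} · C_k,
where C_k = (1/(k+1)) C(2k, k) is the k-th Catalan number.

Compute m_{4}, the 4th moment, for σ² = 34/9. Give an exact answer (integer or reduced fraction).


By the scaled semicircle moment identity, m_{2k} = σ^{2k} · C_k with k = 2.
C_2 = (1/(k+1)) · C(2k, k) = (1/3) · C(4, 2) = (1/3) · 6 = 2.
σ^{2k} = (σ²)^k = (34/9)^2 = 1156/81.

Therefore m_{4} = σ^{4} · C_2 = (1156/81) · 2 = 2312/81.


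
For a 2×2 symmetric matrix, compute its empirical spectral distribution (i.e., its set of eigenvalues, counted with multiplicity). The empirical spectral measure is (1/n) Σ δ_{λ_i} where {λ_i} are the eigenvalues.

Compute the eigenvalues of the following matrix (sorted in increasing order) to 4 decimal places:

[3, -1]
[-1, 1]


Since M is real symmetric, both eigenvalues are real; they are the roots of det(λI − M) = λ² − (tr M) λ + det M.
tr M = 3 + 1 = 4.
det M = 3·1 − (-1)² = 3 − 1 = 2.
Characteristic polynomial: λ² − 4λ + 2 = 0.
Discriminant Δ = (tr M)² − 4·det M = 16 − 8 = 8; √Δ = 2.828427.
λ = (tr M ± √Δ)/2 = (4 ± 2.828427)/2, giving (tr M − √Δ)/2 = 0.5858 and (tr M + √Δ)/2 = 3.4142.

Eigenvalues sorted in increasing order: [0.5858, 3.4142].


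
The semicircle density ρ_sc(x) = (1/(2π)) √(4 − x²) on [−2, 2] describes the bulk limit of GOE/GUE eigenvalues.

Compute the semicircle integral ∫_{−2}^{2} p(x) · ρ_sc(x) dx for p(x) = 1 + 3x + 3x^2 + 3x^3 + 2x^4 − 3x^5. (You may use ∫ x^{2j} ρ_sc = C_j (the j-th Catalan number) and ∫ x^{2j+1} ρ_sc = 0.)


Write p(x) = Σ a_i x^i, split into monomials and integrate each against ρ_sc separately.
Using ∫ x^{2j} ρ_sc = C_j = (1/(j+1)) C(2j, j) (Catalan numbers) and ∫ x^{2j+1} ρ_sc = 0 (odd monomials vanish by symmetry):
  i = 0 (even): a_0 · C_{0} = 1 · 1 = 1
  i = 1 (odd): ∫ x^1 ρ_sc = 0 (vanishes)
  i = 2 (even): a_2 · C_{1} = 3 · 1 = 3
  i = 3 (odd): ∫ x^3 ρ_sc = 0 (vanishes)
  i = 4 (even): a_4 · C_{2} = 2 · 2 = 4
  i = 5 (odd): ∫ x^5 ρ_sc = 0 (vanishes)

Summing the contributions: ∫_{−2}^{2} p(x) ρ_sc(x) dx = 1 + 3 + 4 = 8.


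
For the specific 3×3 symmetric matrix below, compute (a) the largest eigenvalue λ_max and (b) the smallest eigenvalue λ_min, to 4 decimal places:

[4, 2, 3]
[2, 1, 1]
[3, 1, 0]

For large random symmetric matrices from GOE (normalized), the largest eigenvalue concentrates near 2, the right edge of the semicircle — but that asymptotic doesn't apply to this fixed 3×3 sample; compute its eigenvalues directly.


Since M is real symmetric, all three eigenvalues are real; they are the roots of det(λI − M) = λ³ − (tr M) λ² + s λ − det M, where s is the sum of the principal 2×2 minors.
tr M = 4 + 1 + 0 = 5.
s = (4·1 − 2²) + (4·0 − 3²) + (1·0 − 1²) = 0 + (-9) + (-1) = -10.
det M (expand along row 1) = 4·(-1) − 2·(-3) + 3·(-1) = -1.
Characteristic polynomial: λ³ − 5λ² − 10λ + 1 = 0.
Substitute λ = y + (tr M)/3 = y + 1.666667 to remove the quadratic term: y³ + p·y + q = 0 with p = s − (tr M)²/3 = -18.333333 and q = −2(tr M)³/27 + (tr M)·s/3 − det M = -24.925926.
Three real roots ⇒ use the trigonometric (Viète) form: r = 2√(−p/3) = 4.944132, φ = arccos(3q/(p·r)) = arccos(0.824975) = 0.600638 rad.
y_k = r·cos(φ/3 − 2πk/3) for k = 0, 1, 2 gives y = 4.845370, -1.571142, -3.274228.
λ_k = y_k + 1.666667 gives λ = 6.5120, 0.0955, -1.6076 (check: the sum is 5.0000 = tr M).

Hence λ_max = 6.5120 and λ_min = -1.6076.
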